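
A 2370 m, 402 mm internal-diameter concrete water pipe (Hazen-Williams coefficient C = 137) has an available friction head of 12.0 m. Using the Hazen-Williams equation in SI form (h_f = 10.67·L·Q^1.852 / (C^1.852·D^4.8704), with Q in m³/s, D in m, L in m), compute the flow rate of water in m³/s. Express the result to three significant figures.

Rearranging: Q = [h_f·C^1.852·D^4.8704 / (10.67·L)]^(1/1.852)
Q = [12.0·137^1.852·0.402^4.8704 / (10.67·2370)]^0.540 = 0.2001 m³/s

Q ≈ 0.200 m³/s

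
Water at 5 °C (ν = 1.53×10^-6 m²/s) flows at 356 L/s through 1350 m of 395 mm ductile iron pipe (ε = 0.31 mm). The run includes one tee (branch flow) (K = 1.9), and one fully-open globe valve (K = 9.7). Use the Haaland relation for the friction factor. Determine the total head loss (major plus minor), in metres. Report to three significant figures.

H_L ≈ 32.9 m

V = 4Q/(πD²) = 2.905 m/s; V²/2g = 0.4302 m
Re = 7.50×10^5, ε/D = 7.85×10^-4 → f = 0.01898 (Haaland)
Major: h_f = f(L/D)·V²/2g = 0.01898·3418·0.4302 = 27.91 m
Minor: ΣK = 11.6; h_m = ΣK·V²/2g = 4.990 m
Total H_L = 27.91 + 4.990 = 32.90 m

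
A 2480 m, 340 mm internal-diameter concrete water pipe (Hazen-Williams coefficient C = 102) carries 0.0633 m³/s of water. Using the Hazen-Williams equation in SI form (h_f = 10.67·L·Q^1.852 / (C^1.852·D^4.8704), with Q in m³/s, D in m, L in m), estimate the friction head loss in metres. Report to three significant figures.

h_f = 10.67·2480·0.0633^1.852 / (102^1.852·0.340^4.8704) = 5.818 m

h_f ≈ 5.82 m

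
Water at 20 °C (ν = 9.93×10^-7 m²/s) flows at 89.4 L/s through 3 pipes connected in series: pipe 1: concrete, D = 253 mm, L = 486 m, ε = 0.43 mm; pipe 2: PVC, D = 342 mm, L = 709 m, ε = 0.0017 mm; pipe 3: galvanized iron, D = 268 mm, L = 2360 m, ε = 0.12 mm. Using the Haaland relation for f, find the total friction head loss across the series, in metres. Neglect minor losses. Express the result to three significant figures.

Pipe 1: V = 1.778 m/s, Re = 4.53×10^5, ε/D = 0.00170, f = 0.02288, h_1 = f(L/D)V²/2g = 7.085 m
Pipe 2: V = 0.9732 m/s, Re = 3.35×10^5, ε/D = 4.97×10^-6, f = 0.01409, h_2 = f(L/D)V²/2g = 1.410 m
Pipe 3: V = 1.585 m/s, Re = 4.28×10^5, ε/D = 4.48×10^-4, f = 0.01738, h_3 = f(L/D)V²/2g = 19.59 m
Series → Q common, losses add: H = Σh = 28.08 m

H ≈ 28.1 m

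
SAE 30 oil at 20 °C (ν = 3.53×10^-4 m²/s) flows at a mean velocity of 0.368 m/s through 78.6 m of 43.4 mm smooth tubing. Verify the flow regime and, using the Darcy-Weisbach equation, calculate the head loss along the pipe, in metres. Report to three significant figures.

Re = VD/ν = 0.368·0.04340/3.53×10^-4 = 45.2 → laminar (Re < 2300)
f = 64/Re = 1.415
h_f = f(L/D)V²/(2g) = 1.415·(78.6/0.04340)·0.368²/(2·9.81) = 17.68 m

h_f ≈ 17.7 m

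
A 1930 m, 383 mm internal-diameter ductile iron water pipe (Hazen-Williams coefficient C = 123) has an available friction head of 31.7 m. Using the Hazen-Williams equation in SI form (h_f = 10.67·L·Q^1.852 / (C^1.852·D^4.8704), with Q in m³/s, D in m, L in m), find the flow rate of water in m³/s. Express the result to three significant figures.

Rearranging: Q = [h_f·C^1.852·D^4.8704 / (10.67·L)]^(1/1.852)
Q = [31.7·123^1.852·0.383^4.8704 / (10.67·1930)]^0.540 = 0.2986 m³/s

Q ≈ 0.299 m³/s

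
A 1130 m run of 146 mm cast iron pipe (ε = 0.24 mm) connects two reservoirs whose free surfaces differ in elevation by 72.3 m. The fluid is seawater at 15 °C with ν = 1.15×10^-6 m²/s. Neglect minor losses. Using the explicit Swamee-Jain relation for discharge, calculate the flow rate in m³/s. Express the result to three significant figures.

Swamee-Jain (Type II): Q = -0.965·√(gD⁵h_f/L)·ln[ε/(3.7D) + √(3.17ν²L/(gD³h_f))]
√(gD⁵h_f/L) = √(9.81·0.146⁵·72.3/1130) = 0.006453
ε/(3.7D) = 4.44×10^-4; √(3.17ν²L/(gD³h_f)) = 4.63×10^-5
Q = -0.965·0.006453·ln(4.906×10^-4) = 0.04745 m³/s
Check: V = 2.83 m/s, Re = 3.60×10^5, f = 0.02296, h_f = 72.8 m ≈ 72.3 m ✓

Q ≈ 0.0474 m³/s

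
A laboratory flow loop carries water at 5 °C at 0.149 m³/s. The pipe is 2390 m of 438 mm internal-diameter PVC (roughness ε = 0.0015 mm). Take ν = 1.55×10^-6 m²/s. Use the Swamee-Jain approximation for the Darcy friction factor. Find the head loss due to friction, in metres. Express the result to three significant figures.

h_f ≈ 3.97 m

V = 4Q/(πD²) = 4·0.149/(π·0.438²) = 0.9889 m/s
Re = VD/ν = 0.9889·0.438/1.55×10^-6 = 2.79×10^5 → turbulent
ε/D = 0.0015/438 = 3.42×10^-6
Swamee-Jain: f = 0.01461
h_f = f(L/D)V²/(2g) = 0.01461·(2390/0.438)·0.9889²/(2·9.81) = 3.972 m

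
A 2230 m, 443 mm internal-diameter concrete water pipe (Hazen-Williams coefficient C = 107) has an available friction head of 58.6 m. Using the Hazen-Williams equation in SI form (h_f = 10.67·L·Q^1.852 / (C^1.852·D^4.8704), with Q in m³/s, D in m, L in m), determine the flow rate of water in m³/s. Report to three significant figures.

Q ≈ 0.491 m³/s

Rearranging: Q = [h_f·C^1.852·D^4.8704 / (10.67·L)]^(1/1.852)
Q = [58.6·107^1.852·0.443^4.8704 / (10.67·2230)]^0.540 = 0.4909 m³/s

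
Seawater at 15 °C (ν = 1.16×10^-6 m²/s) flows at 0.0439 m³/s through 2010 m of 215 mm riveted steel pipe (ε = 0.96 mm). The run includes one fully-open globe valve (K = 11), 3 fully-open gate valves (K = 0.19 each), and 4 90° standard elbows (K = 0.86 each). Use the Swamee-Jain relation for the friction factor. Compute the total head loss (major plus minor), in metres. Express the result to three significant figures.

H_L ≈ 22.0 m

V = 4Q/(πD²) = 1.209 m/s; V²/2g = 0.07452 m
Re = 2.24×10^5, ε/D = 0.00447 → f = 0.02998 (Swamee-Jain)
Major: h_f = f(L/D)·V²/2g = 0.02998·9349·0.07452 = 20.89 m
Minor: ΣK = 15.0; h_m = ΣK·V²/2g = 1.119 m
Total H_L = 20.89 + 1.119 = 22.00 m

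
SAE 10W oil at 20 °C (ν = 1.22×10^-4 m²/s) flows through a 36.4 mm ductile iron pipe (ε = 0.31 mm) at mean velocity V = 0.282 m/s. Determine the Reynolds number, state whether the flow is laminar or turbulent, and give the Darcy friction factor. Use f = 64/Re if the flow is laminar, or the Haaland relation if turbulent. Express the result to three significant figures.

Re ≈ 84.1; laminar; f = 64/Re ≈ 0.761

Re = VD/ν = 0.2820·0.0364/1.22×10^-4 = 84.1
Re < 2300 → laminar → f = 64/Re = 0.7607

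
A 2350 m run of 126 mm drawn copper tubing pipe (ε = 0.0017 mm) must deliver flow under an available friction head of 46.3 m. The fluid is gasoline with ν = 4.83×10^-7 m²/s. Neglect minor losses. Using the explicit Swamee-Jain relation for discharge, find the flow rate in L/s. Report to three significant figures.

Swamee-Jain (Type II): Q = -0.965·√(gD⁵h_f/L)·ln[ε/(3.7D) + √(3.17ν²L/(gD³h_f))]
√(gD⁵h_f/L) = √(9.81·0.126⁵·46.3/2350) = 0.002478
ε/(3.7D) = 3.65×10^-6; √(3.17ν²L/(gD³h_f)) = 4.37×10^-5
Q = -0.965·0.002478·ln(4.738×10^-5) = 0.02381 m³/s
Check: V = 1.91 m/s, Re = 4.98×10^5, f = 0.01331, h_f = 46.1 m ≈ 46.3 m ✓

Q ≈ 23.8 L/s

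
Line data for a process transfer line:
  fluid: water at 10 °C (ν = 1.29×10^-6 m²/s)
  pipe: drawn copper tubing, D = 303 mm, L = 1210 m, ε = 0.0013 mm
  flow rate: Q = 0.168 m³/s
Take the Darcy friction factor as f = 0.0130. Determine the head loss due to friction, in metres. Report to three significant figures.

V = 4Q/(πD²) = 4·0.168/(π·0.303²) = 2.330 m/s
h_f = f(L/D)V²/(2g) = 0.01300·(1210/0.303)·2.330²/(2·9.81) = 14.36 m

h_f ≈ 14.4 m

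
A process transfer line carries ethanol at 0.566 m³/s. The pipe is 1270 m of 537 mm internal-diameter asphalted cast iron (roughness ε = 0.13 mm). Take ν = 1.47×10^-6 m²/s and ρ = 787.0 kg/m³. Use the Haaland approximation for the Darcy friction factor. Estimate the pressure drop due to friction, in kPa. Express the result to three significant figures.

V = 4Q/(πD²) = 4·0.566/(π·0.537²) = 2.499 m/s
Re = VD/ν = 2.499·0.537/1.47×10^-6 = 9.13×10^5 → turbulent
ε/D = 0.13/537 = 2.42×10^-4
Haaland: f = 0.01511
h_f = f(L/D)V²/(2g) = 0.01511·(1270/0.537)·2.499²/(2·9.81) = 11.37 m
Δp = ρg·h_f = 787.0·9.81·11.37 = 87.82 kPa

Δp ≈ 87.8 kPa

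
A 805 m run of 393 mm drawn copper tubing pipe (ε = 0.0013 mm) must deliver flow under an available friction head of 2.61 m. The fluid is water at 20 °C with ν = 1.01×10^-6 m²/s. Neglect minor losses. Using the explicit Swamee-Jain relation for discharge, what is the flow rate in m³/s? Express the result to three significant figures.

Q ≈ 0.168 m³/s

Swamee-Jain (Type II): Q = -0.965·√(gD⁵h_f/L)·ln[ε/(3.7D) + √(3.17ν²L/(gD³h_f))]
√(gD⁵h_f/L) = √(9.81·0.393⁵·2.61/805) = 0.01727
ε/(3.7D) = 8.94×10^-7; √(3.17ν²L/(gD³h_f)) = 4.09×10^-5
Q = -0.965·0.01727·ln(4.182×10^-5) = 0.1680 m³/s
Check: V = 1.38 m/s, Re = 5.39×10^5, f = 0.01297, h_f = 2.60 m ≈ 2.61 m ✓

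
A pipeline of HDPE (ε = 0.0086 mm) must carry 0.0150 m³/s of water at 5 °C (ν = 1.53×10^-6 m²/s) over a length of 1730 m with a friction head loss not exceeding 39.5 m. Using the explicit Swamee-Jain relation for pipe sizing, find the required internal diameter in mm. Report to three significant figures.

D ≈ 109 mm

Swamee-Jain (Type III): D = 0.66·[ε^1.25·(LQ²/(gh_f))^4.75 + ν·Q^9.4·(L/(gh_f))^5.2]^0.04
LQ²/(gh_f) = 0.001005; L/(gh_f) = 4.465
Term 1 = ε^1.25·(…)^4.75 = 2.68×10^-21; Term 2 = ν·Q^9.4·(…)^5.2 = 2.62×10^-20
D = 0.66·(2.68×10^-21 + 2.62×10^-20)^0.04 = 0.1091 m = 109 mm
Check: V = 1.60 m/s, Re = 1.14×10^5, f = 0.01788, h_f = 37.1 m ≈ 39.5 m ✓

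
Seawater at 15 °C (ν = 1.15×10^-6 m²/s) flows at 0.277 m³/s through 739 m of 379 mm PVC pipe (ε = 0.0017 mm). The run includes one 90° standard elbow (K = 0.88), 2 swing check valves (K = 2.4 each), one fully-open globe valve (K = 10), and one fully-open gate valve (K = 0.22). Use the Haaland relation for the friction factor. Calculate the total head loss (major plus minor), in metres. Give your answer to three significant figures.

H_L ≈ 12.1 m

V = 4Q/(πD²) = 2.455 m/s; V²/2g = 0.3073 m
Re = 8.09×10^5, ε/D = 4.49×10^-6 → f = 0.01208 (Haaland)
Major: h_f = f(L/D)·V²/2g = 0.01208·1950·0.3073 = 7.235 m
Minor: ΣK = 15.9; h_m = ΣK·V²/2g = 4.886 m
Total H_L = 7.235 + 4.886 = 12.12 m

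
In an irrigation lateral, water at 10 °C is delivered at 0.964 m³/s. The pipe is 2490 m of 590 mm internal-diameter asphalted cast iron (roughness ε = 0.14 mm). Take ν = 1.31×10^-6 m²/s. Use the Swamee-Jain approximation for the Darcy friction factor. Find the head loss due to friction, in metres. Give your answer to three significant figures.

V = 4Q/(πD²) = 4·0.964/(π·0.590²) = 3.526 m/s
Re = VD/ν = 3.526·0.590/1.31×10^-6 = 1.59×10^6 → turbulent
ε/D = 0.14/590 = 2.37×10^-4
Swamee-Jain: f = 0.01486
h_f = f(L/D)V²/(2g) = 0.01486·(2490/0.590)·3.526²/(2·9.81) = 39.75 m

h_f ≈ 39.7 m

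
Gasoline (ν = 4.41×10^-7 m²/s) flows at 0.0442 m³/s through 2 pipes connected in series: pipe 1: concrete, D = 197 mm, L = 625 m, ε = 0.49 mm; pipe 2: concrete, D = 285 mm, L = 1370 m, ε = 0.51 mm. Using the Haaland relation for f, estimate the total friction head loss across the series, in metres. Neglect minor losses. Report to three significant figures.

H ≈ 11.3 m

Pipe 1: V = 1.450 m/s, Re = 6.48×10^5, ε/D = 0.00249, f = 0.02510, h_1 = f(L/D)V²/2g = 8.536 m
Pipe 2: V = 0.6929 m/s, Re = 4.48×10^5, ε/D = 0.00179, f = 0.02318, h_2 = f(L/D)V²/2g = 2.726 m
Series → Q common, losses add: H = Σh = 11.26 m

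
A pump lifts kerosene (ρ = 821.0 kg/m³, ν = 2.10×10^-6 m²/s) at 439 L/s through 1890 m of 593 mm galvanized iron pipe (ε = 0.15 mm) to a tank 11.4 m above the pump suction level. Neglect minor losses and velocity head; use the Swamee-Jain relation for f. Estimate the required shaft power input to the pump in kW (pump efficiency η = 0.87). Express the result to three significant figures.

P_shaft ≈ 73.2 kW

V = 4Q/(πD²) = 1.590 m/s; Re = 4.49×10^5; ε/D = 2.53×10^-4; f = 0.01612
h_f = f(L/D)V²/2g = 6.617 m
Total head H = z + h_f = 11.4 + 6.617 = 18.02 m
P_hyd = ρgQH = 821.0·9.81·0.439·18.02 = 63.70 kW
P_shaft = P_hyd/η = 63.70/0.87 = 73.22 kW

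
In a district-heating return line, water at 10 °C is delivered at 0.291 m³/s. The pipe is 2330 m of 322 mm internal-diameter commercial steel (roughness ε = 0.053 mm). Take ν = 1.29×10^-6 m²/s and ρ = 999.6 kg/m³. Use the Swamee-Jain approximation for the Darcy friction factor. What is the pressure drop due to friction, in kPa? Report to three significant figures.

V = 4Q/(πD²) = 4·0.291/(π·0.322²) = 3.573 m/s
Re = VD/ν = 3.573·0.322/1.29×10^-6 = 8.92×10^5 → turbulent
ε/D = 0.053/322 = 1.65×10^-4
Swamee-Jain: f = 0.01447
h_f = f(L/D)V²/(2g) = 0.01447·(2330/0.322)·3.573²/(2·9.81) = 68.16 m
Δp = ρg·h_f = 999.6·9.81·68.16 = 668.4 kPa

Δp ≈ 668 kPa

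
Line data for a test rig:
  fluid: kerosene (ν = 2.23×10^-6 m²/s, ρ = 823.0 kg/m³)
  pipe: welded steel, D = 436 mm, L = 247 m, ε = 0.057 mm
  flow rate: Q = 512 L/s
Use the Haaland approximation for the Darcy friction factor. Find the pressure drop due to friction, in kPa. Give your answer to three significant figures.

V = 4Q/(πD²) = 4·0.512/(π·0.436²) = 3.429 m/s
Re = VD/ν = 3.429·0.436/2.23×10^-6 = 6.70×10^5 → turbulent
ε/D = 0.057/436 = 1.31×10^-4
Haaland: f = 0.01420
h_f = f(L/D)V²/(2g) = 0.01420·(247/0.436)·3.429²/(2·9.81) = 4.820 m
Δp = ρg·h_f = 823.0·9.81·4.820 = 38.92 kPa

Δp ≈ 38.9 kPa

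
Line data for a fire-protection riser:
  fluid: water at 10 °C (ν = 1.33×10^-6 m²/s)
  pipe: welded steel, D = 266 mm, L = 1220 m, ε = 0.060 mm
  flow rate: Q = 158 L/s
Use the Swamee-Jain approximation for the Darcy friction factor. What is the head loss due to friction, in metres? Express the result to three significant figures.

h_f ≈ 29.5 m

V = 4Q/(πD²) = 4·0.158/(π·0.266²) = 2.843 m/s
Re = VD/ν = 2.843·0.266/1.33×10^-6 = 5.69×10^5 → turbulent
ε/D = 0.060/266 = 2.26×10^-4
Swamee-Jain: f = 0.01559
h_f = f(L/D)V²/(2g) = 0.01559·(1220/0.266)·2.843²/(2·9.81) = 29.46 m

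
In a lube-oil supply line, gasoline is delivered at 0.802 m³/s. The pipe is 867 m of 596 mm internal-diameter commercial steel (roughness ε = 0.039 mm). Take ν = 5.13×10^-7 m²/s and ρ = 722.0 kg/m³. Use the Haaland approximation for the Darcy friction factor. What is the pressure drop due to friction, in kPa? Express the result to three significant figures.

V = 4Q/(πD²) = 4·0.802/(π·0.596²) = 2.875 m/s
Re = VD/ν = 2.875·0.596/5.13×10^-7 = 3.34×10^6 → turbulent
ε/D = 0.039/596 = 6.54×10^-5
Haaland: f = 0.01172
h_f = f(L/D)V²/(2g) = 0.01172·(867/0.596)·2.875²/(2·9.81) = 7.179 m
Δp = ρg·h_f = 722.0·9.81·7.179 = 50.85 kPa

Δp ≈ 50.8 kPa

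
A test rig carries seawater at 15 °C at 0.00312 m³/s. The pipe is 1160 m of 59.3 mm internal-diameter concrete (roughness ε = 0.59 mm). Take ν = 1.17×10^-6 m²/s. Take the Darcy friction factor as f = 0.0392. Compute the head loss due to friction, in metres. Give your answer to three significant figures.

h_f ≈ 49.9 m

V = 4Q/(πD²) = 4·0.00312/(π·0.0593²) = 1.130 m/s
h_f = f(L/D)V²/(2g) = 0.03920·(1160/0.0593)·1.130²/(2·9.81) = 49.88 m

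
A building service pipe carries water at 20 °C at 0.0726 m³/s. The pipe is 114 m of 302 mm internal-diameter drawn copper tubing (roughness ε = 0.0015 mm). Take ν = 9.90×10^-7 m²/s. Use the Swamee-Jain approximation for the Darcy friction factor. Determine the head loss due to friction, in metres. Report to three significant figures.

h_f ≈ 0.284 m

V = 4Q/(πD²) = 4·0.0726/(π·0.302²) = 1.014 m/s
Re = VD/ν = 1.014·0.302/9.90×10^-7 = 3.09×10^5 → turbulent
ε/D = 0.0015/302 = 4.97×10^-6
Swamee-Jain: f = 0.01435
h_f = f(L/D)V²/(2g) = 0.01435·(114/0.302)·1.014²/(2·9.81) = 0.2837 m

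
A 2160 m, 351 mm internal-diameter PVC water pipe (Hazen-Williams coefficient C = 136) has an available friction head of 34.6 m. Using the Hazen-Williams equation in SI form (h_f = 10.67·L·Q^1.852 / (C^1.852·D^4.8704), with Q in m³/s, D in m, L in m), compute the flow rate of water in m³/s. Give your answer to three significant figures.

Q ≈ 0.259 m³/s

Rearranging: Q = [h_f·C^1.852·D^4.8704 / (10.67·L)]^(1/1.852)
Q = [34.6·136^1.852·0.351^4.8704 / (10.67·2160)]^0.540 = 0.2589 m³/s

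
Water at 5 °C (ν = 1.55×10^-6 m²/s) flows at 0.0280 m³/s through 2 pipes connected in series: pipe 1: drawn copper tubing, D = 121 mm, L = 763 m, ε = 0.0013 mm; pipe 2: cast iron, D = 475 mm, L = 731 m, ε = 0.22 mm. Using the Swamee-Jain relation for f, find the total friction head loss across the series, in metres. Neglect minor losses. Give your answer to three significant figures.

H ≈ 30.1 m

Pipe 1: V = 2.435 m/s, Re = 1.90×10^5, ε/D = 1.07×10^-5, f = 0.01578, h_1 = f(L/D)V²/2g = 30.08 m
Pipe 2: V = 0.1580 m/s, Re = 4.84×10^4, ε/D = 4.63×10^-4, f = 0.02262, h_2 = f(L/D)V²/2g = 0.04430 m
Series → Q common, losses add: H = Σh = 30.12 m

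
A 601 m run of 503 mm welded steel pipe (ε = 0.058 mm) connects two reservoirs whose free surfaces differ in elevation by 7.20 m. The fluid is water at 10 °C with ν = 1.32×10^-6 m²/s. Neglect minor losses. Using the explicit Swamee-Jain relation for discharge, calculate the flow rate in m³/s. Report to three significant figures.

Q ≈ 0.587 m³/s

Swamee-Jain (Type II): Q = -0.965·√(gD⁵h_f/L)·ln[ε/(3.7D) + √(3.17ν²L/(gD³h_f))]
√(gD⁵h_f/L) = √(9.81·0.503⁵·7.20/601) = 0.06152
ε/(3.7D) = 3.12×10^-5; √(3.17ν²L/(gD³h_f)) = 1.92×10^-5
Q = -0.965·0.06152·ln(5.038×10^-5) = 0.5874 m³/s
Check: V = 2.96 m/s, Re = 1.13×10^6, f = 0.01361, h_f = 7.24 m ≈ 7.20 m ✓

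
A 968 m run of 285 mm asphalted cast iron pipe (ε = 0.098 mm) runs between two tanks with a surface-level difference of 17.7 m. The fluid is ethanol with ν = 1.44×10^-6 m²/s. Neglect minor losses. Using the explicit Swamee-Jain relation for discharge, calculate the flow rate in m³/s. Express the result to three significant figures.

Swamee-Jain (Type II): Q = -0.965·√(gD⁵h_f/L)·ln[ε/(3.7D) + √(3.17ν²L/(gD³h_f))]
√(gD⁵h_f/L) = √(9.81·0.285⁵·17.7/968) = 0.01837
ε/(3.7D) = 9.29×10^-5; √(3.17ν²L/(gD³h_f)) = 3.98×10^-5
Q = -0.965·0.01837·ln(1.327×10^-4) = 0.1582 m³/s
Check: V = 2.48 m/s, Re = 4.91×10^5, f = 0.01673, h_f = 17.8 m ≈ 17.7 m ✓

Q ≈ 0.158 m³/s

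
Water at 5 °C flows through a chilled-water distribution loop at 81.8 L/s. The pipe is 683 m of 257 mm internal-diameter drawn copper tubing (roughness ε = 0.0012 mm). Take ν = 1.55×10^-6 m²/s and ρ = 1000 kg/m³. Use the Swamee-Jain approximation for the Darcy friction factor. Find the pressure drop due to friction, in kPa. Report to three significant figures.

V = 4Q/(πD²) = 4·0.0818/(π·0.257²) = 1.577 m/s
Re = VD/ν = 1.577·0.257/1.55×10^-6 = 2.61×10^5 → turbulent
ε/D = 0.0012/257 = 4.67×10^-6
Swamee-Jain: f = 0.01480
h_f = f(L/D)V²/(2g) = 0.01480·(683/0.257)·1.577²/(2·9.81) = 4.986 m
Δp = ρg·h_f = 1000·9.81·4.986 = 48.91 kPa

Δp ≈ 48.9 kPa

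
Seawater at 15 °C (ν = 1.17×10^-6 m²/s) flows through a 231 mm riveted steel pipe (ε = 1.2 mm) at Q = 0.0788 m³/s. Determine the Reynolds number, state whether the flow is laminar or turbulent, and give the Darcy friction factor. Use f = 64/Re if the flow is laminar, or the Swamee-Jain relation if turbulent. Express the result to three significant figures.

V = 4Q/(πD²) = 1.880 m/s
Re = VD/ν = 1.880·0.231/1.17×10^-6 = 3.71×10^5
Re > 4000 → turbulent; ε/D = 0.00519
Swamee-Jain: f = 0.03109

Re ≈ 3.71×10^5; turbulent; f ≈ 0.0311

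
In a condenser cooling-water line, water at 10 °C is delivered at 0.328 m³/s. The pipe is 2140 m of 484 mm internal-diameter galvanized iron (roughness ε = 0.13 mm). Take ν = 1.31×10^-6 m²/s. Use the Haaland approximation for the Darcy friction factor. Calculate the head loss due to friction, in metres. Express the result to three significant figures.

V = 4Q/(πD²) = 4·0.328/(π·0.484²) = 1.783 m/s
Re = VD/ν = 1.783·0.484/1.31×10^-6 = 6.59×10^5 → turbulent
ε/D = 0.13/484 = 2.69×10^-4
Haaland: f = 0.01562
h_f = f(L/D)V²/(2g) = 0.01562·(2140/0.484)·1.783²/(2·9.81) = 11.19 m

h_f ≈ 11.2 m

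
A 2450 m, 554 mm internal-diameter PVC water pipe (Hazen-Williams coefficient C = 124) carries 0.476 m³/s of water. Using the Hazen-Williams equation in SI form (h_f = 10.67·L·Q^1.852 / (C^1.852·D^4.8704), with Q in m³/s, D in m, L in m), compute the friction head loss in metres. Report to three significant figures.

h_f ≈ 15.6 m

h_f = 10.67·2450·0.476^1.852 / (124^1.852·0.554^4.8704) = 15.58 m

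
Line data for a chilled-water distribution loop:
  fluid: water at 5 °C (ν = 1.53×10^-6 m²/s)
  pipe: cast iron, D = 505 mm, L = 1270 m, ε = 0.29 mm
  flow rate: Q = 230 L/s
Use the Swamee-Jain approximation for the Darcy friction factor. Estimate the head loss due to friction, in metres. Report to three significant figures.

h_f ≈ 3.12 m

V = 4Q/(πD²) = 4·0.230/(π·0.505²) = 1.148 m/s
Re = VD/ν = 1.148·0.505/1.53×10^-6 = 3.79×10^5 → turbulent
ε/D = 0.29/505 = 5.74×10^-4
Swamee-Jain: f = 0.01848
h_f = f(L/D)V²/(2g) = 0.01848·(1270/0.505)·1.148²/(2·9.81) = 3.124 m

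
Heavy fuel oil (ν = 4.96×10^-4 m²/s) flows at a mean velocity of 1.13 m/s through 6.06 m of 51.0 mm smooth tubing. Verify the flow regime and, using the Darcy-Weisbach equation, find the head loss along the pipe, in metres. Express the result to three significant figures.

Re = VD/ν = 1.13·0.05100/4.96×10^-4 = 116 → laminar (Re < 2300)
f = 64/Re = 0.5508
h_f = f(L/D)V²/(2g) = 0.5508·(6.06/0.05100)·1.13²/(2·9.81) = 4.260 m

h_f ≈ 4.26 m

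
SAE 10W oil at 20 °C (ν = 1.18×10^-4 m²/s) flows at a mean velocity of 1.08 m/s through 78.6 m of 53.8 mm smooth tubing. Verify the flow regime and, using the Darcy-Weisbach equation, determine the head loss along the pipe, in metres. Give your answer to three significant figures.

Re = VD/ν = 1.08·0.05380/1.18×10^-4 = 492 → laminar (Re < 2300)
f = 64/Re = 0.1300
h_f = f(L/D)V²/(2g) = 0.1300·(78.6/0.05380)·1.08²/(2·9.81) = 11.29 m

h_f ≈ 11.3 m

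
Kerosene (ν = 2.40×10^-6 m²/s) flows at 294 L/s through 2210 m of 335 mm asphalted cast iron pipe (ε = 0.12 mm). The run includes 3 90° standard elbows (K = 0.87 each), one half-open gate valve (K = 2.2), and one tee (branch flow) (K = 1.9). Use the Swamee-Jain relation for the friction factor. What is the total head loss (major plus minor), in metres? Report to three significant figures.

V = 4Q/(πD²) = 3.336 m/s; V²/2g = 0.5671 m
Re = 4.66×10^5, ε/D = 3.58×10^-4 → f = 0.01689 (Swamee-Jain)
Major: h_f = f(L/D)·V²/2g = 0.01689·6597·0.5671 = 63.20 m
Minor: ΣK = 6.71; h_m = ΣK·V²/2g = 3.805 m
Total H_L = 63.20 + 3.805 = 67.00 m

H_L ≈ 67.0 m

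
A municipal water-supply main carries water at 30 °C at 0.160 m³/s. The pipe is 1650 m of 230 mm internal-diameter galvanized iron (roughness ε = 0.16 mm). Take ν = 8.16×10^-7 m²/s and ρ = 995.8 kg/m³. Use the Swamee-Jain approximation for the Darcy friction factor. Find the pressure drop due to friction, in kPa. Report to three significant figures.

Δp ≈ 978 kPa

V = 4Q/(πD²) = 4·0.160/(π·0.230²) = 3.851 m/s
Re = VD/ν = 3.851·0.230/8.16×10^-7 = 1.09×10^6 → turbulent
ε/D = 0.16/230 = 6.96×10^-4
Swamee-Jain: f = 0.01847
h_f = f(L/D)V²/(2g) = 0.01847·(1650/0.230)·3.851²/(2·9.81) = 100.1 m
Δp = ρg·h_f = 995.8·9.81·100.1 = 978.2 kPa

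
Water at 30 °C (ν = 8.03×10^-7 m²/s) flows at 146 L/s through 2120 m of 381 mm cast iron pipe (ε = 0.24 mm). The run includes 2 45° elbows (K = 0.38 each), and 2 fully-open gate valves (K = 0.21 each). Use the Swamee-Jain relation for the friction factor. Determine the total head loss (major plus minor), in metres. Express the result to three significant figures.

V = 4Q/(πD²) = 1.281 m/s; V²/2g = 0.08358 m
Re = 6.08×10^5, ε/D = 6.30×10^-4 → f = 0.01840 (Swamee-Jain)
Major: h_f = f(L/D)·V²/2g = 0.01840·5564·0.08358 = 8.558 m
Minor: ΣK = 1.18; h_m = ΣK·V²/2g = 0.09863 m
Total H_L = 8.558 + 0.09863 = 8.656 m

H_L ≈ 8.66 m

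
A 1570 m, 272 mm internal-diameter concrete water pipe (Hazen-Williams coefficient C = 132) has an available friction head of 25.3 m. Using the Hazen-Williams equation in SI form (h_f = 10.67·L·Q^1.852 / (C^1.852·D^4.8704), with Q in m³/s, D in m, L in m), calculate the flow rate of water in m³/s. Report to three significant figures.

Rearranging: Q = [h_f·C^1.852·D^4.8704 / (10.67·L)]^(1/1.852)
Q = [25.3·132^1.852·0.272^4.8704 / (10.67·1570)]^0.540 = 0.1289 m³/s

Q ≈ 0.129 m³/s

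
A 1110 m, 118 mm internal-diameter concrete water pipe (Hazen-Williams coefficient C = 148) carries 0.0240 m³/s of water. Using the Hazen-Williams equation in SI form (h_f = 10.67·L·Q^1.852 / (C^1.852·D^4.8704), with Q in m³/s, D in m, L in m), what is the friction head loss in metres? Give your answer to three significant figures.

h_f = 10.67·1110·0.0240^1.852 / (148^1.852·0.118^4.8704) = 37.55 m

h_f ≈ 37.6 m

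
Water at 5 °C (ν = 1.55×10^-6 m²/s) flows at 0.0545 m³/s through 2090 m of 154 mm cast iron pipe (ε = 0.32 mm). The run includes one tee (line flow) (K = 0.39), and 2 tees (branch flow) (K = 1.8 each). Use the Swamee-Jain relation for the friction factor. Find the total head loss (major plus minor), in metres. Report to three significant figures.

V = 4Q/(πD²) = 2.926 m/s; V²/2g = 0.4363 m
Re = 2.91×10^5, ε/D = 0.00208 → f = 0.02442 (Swamee-Jain)
Major: h_f = f(L/D)·V²/2g = 0.02442·13571·0.4363 = 144.6 m
Minor: ΣK = 3.99; h_m = ΣK·V²/2g = 1.741 m
Total H_L = 144.6 + 1.741 = 146.3 m

H_L ≈ 146 m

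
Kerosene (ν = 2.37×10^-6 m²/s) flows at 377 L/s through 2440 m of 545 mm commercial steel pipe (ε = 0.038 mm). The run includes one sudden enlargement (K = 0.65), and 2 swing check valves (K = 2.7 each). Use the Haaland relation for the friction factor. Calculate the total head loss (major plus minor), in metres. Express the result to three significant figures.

V = 4Q/(πD²) = 1.616 m/s; V²/2g = 0.1331 m
Re = 3.72×10^5, ε/D = 6.97×10^-5 → f = 0.01449 (Haaland)
Major: h_f = f(L/D)·V²/2g = 0.01449·4477·0.1331 = 8.636 m
Minor: ΣK = 6.05; h_m = ΣK·V²/2g = 0.8053 m
Total H_L = 8.636 + 0.8053 = 9.441 m

H_L ≈ 9.44 m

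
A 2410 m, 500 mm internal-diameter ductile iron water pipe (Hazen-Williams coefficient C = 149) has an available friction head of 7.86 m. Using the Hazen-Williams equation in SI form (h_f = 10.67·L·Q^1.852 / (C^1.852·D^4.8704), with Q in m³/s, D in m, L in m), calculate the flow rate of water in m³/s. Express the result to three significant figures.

Rearranging: Q = [h_f·C^1.852·D^4.8704 / (10.67·L)]^(1/1.852)
Q = [7.86·149^1.852·0.500^4.8704 / (10.67·2410)]^0.540 = 0.3046 m³/s

Q ≈ 0.305 m³/s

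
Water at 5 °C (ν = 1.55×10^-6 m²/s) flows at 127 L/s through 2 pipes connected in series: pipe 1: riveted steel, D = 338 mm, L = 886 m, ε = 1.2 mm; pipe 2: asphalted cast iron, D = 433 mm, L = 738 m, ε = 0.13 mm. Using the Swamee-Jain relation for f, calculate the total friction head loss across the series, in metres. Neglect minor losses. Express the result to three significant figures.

Pipe 1: V = 1.415 m/s, Re = 3.09×10^5, ε/D = 0.00355, f = 0.02798, h_1 = f(L/D)V²/2g = 7.489 m
Pipe 2: V = 0.8625 m/s, Re = 2.41×10^5, ε/D = 3.00×10^-4, f = 0.01743, h_2 = f(L/D)V²/2g = 1.127 m
Series → Q common, losses add: H = Σh = 8.616 m

H ≈ 8.62 m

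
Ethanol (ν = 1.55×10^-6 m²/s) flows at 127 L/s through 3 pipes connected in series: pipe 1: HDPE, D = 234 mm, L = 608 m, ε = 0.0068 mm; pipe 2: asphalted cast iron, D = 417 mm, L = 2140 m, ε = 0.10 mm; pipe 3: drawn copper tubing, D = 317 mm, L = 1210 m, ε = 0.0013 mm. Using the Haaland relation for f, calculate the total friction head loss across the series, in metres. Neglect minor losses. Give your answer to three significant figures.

Pipe 1: V = 2.953 m/s, Re = 4.46×10^5, ε/D = 2.91×10^-5, f = 0.01366, h_1 = f(L/D)V²/2g = 15.77 m
Pipe 2: V = 0.9299 m/s, Re = 2.50×10^5, ε/D = 2.40×10^-4, f = 0.01669, h_2 = f(L/D)V²/2g = 3.774 m
Pipe 3: V = 1.609 m/s, Re = 3.29×10^5, ε/D = 4.10×10^-6, f = 0.01413, h_3 = f(L/D)V²/2g = 7.119 m
Series → Q common, losses add: H = Σh = 26.67 m

H ≈ 26.7 m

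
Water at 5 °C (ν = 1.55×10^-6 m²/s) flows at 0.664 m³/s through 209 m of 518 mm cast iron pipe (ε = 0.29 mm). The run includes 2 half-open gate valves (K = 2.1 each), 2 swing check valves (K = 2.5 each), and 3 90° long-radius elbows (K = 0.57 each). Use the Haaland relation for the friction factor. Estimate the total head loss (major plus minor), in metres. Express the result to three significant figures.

V = 4Q/(πD²) = 3.151 m/s; V²/2g = 0.5060 m
Re = 1.05×10^6, ε/D = 5.60×10^-4 → f = 0.01755 (Haaland)
Major: h_f = f(L/D)·V²/2g = 0.01755·403.5·0.5060 = 3.583 m
Minor: ΣK = 10.9; h_m = ΣK·V²/2g = 5.520 m
Total H_L = 3.583 + 5.520 = 9.103 m

H_L ≈ 9.10 m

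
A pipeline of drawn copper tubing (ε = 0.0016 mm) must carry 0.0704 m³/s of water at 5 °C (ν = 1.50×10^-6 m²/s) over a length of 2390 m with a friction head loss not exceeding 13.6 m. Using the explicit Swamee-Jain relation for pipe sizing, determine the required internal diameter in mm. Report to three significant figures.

D ≈ 259 mm

Swamee-Jain (Type III): D = 0.66·[ε^1.25·(LQ²/(gh_f))^4.75 + ν·Q^9.4·(L/(gh_f))^5.2]^0.04
LQ²/(gh_f) = 0.08878; L/(gh_f) = 17.91
Term 1 = ε^1.25·(…)^4.75 = 5.75×10^-13; Term 2 = ν·Q^9.4·(…)^5.2 = 7.24×10^-11
D = 0.66·(5.75×10^-13 + 7.24×10^-11)^0.04 = 0.2595 m = 259 mm
Check: V = 1.33 m/s, Re = 2.30×10^5, f = 0.01518, h_f = 12.6 m ≈ 13.6 m ✓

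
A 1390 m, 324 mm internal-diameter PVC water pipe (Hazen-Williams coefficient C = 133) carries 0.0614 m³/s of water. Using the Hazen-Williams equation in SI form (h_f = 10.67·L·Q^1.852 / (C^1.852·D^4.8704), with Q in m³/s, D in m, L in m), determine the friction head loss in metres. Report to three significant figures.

h_f ≈ 2.38 m

h_f = 10.67·1390·0.0614^1.852 / (133^1.852·0.324^4.8704) = 2.384 m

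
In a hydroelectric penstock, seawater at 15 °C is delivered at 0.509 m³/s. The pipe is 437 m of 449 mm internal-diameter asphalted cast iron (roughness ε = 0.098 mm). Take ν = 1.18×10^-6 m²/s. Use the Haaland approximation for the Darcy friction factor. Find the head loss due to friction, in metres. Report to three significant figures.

h_f ≈ 7.52 m

V = 4Q/(πD²) = 4·0.509/(π·0.449²) = 3.215 m/s
Re = VD/ν = 3.215·0.449/1.18×10^-6 = 1.22×10^6 → turbulent
ε/D = 0.098/449 = 2.18×10^-4
Haaland: f = 0.01467
h_f = f(L/D)V²/(2g) = 0.01467·(437/0.449)·3.215²/(2·9.81) = 7.518 m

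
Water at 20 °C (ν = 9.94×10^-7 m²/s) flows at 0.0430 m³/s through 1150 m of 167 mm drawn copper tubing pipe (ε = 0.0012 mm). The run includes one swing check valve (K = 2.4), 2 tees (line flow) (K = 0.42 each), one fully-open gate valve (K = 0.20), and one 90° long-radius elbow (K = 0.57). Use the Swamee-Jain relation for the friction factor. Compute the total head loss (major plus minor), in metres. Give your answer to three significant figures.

V = 4Q/(πD²) = 1.963 m/s; V²/2g = 0.1964 m
Re = 3.30×10^5, ε/D = 7.19×10^-6 → f = 0.01421 (Swamee-Jain)
Major: h_f = f(L/D)·V²/2g = 0.01421·6886·0.1964 = 19.22 m
Minor: ΣK = 4.01; h_m = ΣK·V²/2g = 0.7877 m
Total H_L = 19.22 + 0.7877 = 20.01 m

H_L ≈ 20.0 m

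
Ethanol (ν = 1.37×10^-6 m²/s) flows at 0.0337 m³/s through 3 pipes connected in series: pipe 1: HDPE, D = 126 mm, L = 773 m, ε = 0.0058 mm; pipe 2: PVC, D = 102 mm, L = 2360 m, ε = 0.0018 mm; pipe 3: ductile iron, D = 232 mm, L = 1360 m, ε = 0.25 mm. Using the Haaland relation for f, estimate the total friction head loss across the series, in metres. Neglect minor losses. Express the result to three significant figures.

Pipe 1: V = 2.703 m/s, Re = 2.49×10^5, ε/D = 4.60×10^-5, f = 0.01522, h_1 = f(L/D)V²/2g = 34.75 m
Pipe 2: V = 4.124 m/s, Re = 3.07×10^5, ε/D = 1.76×10^-5, f = 0.01443, h_2 = f(L/D)V²/2g = 289.4 m
Pipe 3: V = 0.7972 m/s, Re = 1.35×10^5, ε/D = 0.00108, f = 0.02172, h_3 = f(L/D)V²/2g = 4.125 m
Series → Q common, losses add: H = Σh = 328.3 m

H ≈ 328 m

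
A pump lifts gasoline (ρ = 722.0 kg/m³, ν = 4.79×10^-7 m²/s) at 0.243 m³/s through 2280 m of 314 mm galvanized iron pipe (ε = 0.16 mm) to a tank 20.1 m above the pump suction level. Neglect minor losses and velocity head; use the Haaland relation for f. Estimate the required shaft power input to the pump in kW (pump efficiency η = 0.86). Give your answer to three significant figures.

P_shaft ≈ 164 kW

V = 4Q/(πD²) = 3.138 m/s; Re = 2.06×10^6; ε/D = 5.10×10^-4; f = 0.01702
h_f = f(L/D)V²/2g = 62.03 m
Total head H = z + h_f = 20.1 + 62.03 = 82.13 m
P_hyd = ρgQH = 722.0·9.81·0.243·82.13 = 141.3 kW
P_shaft = P_hyd/η = 141.3/0.86 = 164.4 kW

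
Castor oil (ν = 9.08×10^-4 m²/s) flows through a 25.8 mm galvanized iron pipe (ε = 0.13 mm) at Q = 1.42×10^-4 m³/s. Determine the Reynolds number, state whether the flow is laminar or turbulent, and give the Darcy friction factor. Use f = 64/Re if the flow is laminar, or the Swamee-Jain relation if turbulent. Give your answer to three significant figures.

V = 4Q/(πD²) = 0.2716 m/s
Re = VD/ν = 0.2716·0.0258/9.08×10^-4 = 7.72
Re < 2300 → laminar → f = 64/Re = 8.293

Re ≈ 7.72; laminar; f = 64/Re ≈ 8.29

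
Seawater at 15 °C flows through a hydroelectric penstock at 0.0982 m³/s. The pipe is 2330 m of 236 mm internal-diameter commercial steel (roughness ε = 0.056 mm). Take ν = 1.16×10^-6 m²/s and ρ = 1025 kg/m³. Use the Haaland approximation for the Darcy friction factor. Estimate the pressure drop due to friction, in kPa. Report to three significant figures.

V = 4Q/(πD²) = 4·0.0982/(π·0.236²) = 2.245 m/s
Re = VD/ν = 2.245·0.236/1.16×10^-6 = 4.57×10^5 → turbulent
ε/D = 0.056/236 = 2.37×10^-4
Haaland: f = 0.01574
h_f = f(L/D)V²/(2g) = 0.01574·(2330/0.236)·2.245²/(2·9.81) = 39.91 m
Δp = ρg·h_f = 1025·9.81·39.91 = 401.3 kPa

Δp ≈ 401 kPa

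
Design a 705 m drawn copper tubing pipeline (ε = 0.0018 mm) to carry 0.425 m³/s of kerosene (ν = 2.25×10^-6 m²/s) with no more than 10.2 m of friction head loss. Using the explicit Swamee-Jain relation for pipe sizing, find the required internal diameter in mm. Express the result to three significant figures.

Swamee-Jain (Type III): D = 0.66·[ε^1.25·(LQ²/(gh_f))^4.75 + ν·Q^9.4·(L/(gh_f))^5.2]^0.04
LQ²/(gh_f) = 1.273; L/(gh_f) = 7.046
Term 1 = ε^1.25·(…)^4.75 = 2.07×10^-7; Term 2 = ν·Q^9.4·(…)^5.2 = 1.85×10^-5
D = 0.66·(2.07×10^-7 + 1.85×10^-5)^0.04 = 0.4270 m = 427 mm
Check: V = 2.97 m/s, Re = 5.63×10^5, f = 0.01289, h_f = 9.55 m ≈ 10.2 m ✓

D ≈ 427 mm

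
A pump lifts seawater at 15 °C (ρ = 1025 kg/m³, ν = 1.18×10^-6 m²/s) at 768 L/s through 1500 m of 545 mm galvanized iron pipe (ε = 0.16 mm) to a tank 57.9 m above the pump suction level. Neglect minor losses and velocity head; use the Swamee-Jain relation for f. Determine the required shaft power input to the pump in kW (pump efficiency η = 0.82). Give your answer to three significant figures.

V = 4Q/(πD²) = 3.292 m/s; Re = 1.52×10^6; ε/D = 2.94×10^-4; f = 0.01545
h_f = f(L/D)V²/2g = 23.49 m
Total head H = z + h_f = 57.9 + 23.49 = 81.39 m
P_hyd = ρgQH = 1025·9.81·0.768·81.39 = 628.6 kW
P_shaft = P_hyd/η = 628.6/0.82 = 766.5 kW

P_shaft ≈ 767 kW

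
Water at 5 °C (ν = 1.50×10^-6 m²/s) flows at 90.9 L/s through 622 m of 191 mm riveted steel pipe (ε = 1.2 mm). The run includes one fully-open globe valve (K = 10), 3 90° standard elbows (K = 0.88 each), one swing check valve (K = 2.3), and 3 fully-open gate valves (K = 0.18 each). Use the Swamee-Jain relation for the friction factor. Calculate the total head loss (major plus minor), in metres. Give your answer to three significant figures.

H_L ≈ 62.9 m

V = 4Q/(πD²) = 3.173 m/s; V²/2g = 0.5130 m
Re = 4.04×10^5, ε/D = 0.00628 → f = 0.03289 (Swamee-Jain)
Major: h_f = f(L/D)·V²/2g = 0.03289·3257·0.5130 = 54.94 m
Minor: ΣK = 15.5; h_m = ΣK·V²/2g = 7.941 m
Total H_L = 54.94 + 7.941 = 62.89 m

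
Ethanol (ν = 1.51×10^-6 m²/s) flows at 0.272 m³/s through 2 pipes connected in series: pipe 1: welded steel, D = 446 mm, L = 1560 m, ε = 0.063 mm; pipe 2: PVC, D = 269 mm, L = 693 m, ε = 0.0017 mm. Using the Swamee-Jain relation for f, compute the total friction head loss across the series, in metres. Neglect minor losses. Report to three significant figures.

H ≈ 44.3 m

Pipe 1: V = 1.741 m/s, Re = 5.14×10^5, ε/D = 1.41×10^-4, f = 0.01488, h_1 = f(L/D)V²/2g = 8.044 m
Pipe 2: V = 4.786 m/s, Re = 8.53×10^5, ε/D = 6.32×10^-6, f = 0.01207, h_2 = f(L/D)V²/2g = 36.30 m
Series → Q common, losses add: H = Σh = 44.34 m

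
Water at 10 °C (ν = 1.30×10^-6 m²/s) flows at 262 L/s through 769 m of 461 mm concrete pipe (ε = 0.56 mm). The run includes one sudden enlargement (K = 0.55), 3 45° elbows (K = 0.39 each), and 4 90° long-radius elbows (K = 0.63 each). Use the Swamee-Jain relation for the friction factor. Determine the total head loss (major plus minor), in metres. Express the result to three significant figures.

H_L ≈ 4.97 m

V = 4Q/(πD²) = 1.570 m/s; V²/2g = 0.1256 m
Re = 5.57×10^5, ε/D = 0.00121 → f = 0.02118 (Swamee-Jain)
Major: h_f = f(L/D)·V²/2g = 0.02118·1668·0.1256 = 4.438 m
Minor: ΣK = 4.24; h_m = ΣK·V²/2g = 0.5325 m
Total H_L = 4.438 + 0.5325 = 4.970 m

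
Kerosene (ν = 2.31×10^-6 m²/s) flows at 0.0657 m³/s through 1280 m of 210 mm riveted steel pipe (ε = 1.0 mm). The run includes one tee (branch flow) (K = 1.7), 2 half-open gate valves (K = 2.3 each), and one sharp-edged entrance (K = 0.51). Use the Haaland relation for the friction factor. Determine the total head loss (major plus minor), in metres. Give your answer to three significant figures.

H_L ≈ 35.3 m

V = 4Q/(πD²) = 1.897 m/s; V²/2g = 0.1834 m
Re = 1.72×10^5, ε/D = 0.00476 → f = 0.03050 (Haaland)
Major: h_f = f(L/D)·V²/2g = 0.03050·6095·0.1834 = 34.09 m
Minor: ΣK = 6.81; h_m = ΣK·V²/2g = 1.249 m
Total H_L = 34.09 + 1.249 = 35.34 m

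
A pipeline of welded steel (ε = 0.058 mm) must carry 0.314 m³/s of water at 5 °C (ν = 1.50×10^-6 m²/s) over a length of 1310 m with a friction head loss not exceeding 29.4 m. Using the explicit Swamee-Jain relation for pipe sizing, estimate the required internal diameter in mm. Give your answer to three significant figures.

D ≈ 355 mm

Swamee-Jain (Type III): D = 0.66·[ε^1.25·(LQ²/(gh_f))^4.75 + ν·Q^9.4·(L/(gh_f))^5.2]^0.04
LQ²/(gh_f) = 0.4478; L/(gh_f) = 4.542
Term 1 = ε^1.25·(…)^4.75 = 1.11×10^-7; Term 2 = ν·Q^9.4·(…)^5.2 = 7.33×10^-8
D = 0.66·(1.11×10^-7 + 7.33×10^-8)^0.04 = 0.3550 m = 355 mm
Check: V = 3.17 m/s, Re = 7.51×10^5, f = 0.01464, h_f = 27.7 m ≈ 29.4 m ✓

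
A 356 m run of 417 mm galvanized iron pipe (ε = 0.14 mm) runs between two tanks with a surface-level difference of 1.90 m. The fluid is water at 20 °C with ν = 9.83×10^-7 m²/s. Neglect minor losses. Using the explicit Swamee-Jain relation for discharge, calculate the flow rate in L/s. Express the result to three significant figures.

Q ≈ 224 L/s

Swamee-Jain (Type II): Q = -0.965·√(gD⁵h_f/L)·ln[ε/(3.7D) + √(3.17ν²L/(gD³h_f))]
√(gD⁵h_f/L) = √(9.81·0.417⁵·1.90/356) = 0.02569
ε/(3.7D) = 9.07×10^-5; √(3.17ν²L/(gD³h_f)) = 2.84×10^-5
Q = -0.965·0.02569·ln(1.191×10^-4) = 0.2240 m³/s
Check: V = 1.64 m/s, Re = 6.96×10^5, f = 0.01633, h_f = 1.91 m ≈ 1.90 m ✓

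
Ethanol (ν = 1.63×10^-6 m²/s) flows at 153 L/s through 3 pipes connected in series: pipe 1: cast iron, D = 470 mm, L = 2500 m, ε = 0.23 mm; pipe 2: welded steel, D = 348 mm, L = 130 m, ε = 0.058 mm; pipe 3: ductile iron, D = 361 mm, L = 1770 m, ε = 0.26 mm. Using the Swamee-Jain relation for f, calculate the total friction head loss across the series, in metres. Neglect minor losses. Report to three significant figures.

Pipe 1: V = 0.8819 m/s, Re = 2.54×10^5, ε/D = 4.89×10^-4, f = 0.01850, h_1 = f(L/D)V²/2g = 3.900 m
Pipe 2: V = 1.609 m/s, Re = 3.43×10^5, ε/D = 1.67×10^-4, f = 0.01579, h_2 = f(L/D)V²/2g = 0.7777 m
Pipe 3: V = 1.495 m/s, Re = 3.31×10^5, ε/D = 7.20×10^-4, f = 0.01939, h_3 = f(L/D)V²/2g = 10.83 m
Series → Q common, losses add: H = Σh = 15.50 m

H ≈ 15.5 m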